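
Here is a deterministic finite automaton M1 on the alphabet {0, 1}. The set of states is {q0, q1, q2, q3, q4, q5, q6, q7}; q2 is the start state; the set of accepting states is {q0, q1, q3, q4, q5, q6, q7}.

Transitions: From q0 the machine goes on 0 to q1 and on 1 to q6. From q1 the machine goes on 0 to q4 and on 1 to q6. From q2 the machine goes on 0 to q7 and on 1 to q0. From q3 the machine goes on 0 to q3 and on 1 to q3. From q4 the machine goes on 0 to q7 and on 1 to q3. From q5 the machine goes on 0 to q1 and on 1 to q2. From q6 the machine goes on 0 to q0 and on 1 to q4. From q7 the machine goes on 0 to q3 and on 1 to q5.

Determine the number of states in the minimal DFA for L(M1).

8

All states are reachable from the start state.
Initial partition by acceptance: {q0,q1,q3,q4,q5,q6,q7} | {q2}.
Split {q0,q1,q3,q4,q5,q6,q7} by δ(·,1) → {q0,q1,q3,q4,q6,q7} and {q5}.
Refine {q0,q1,q3,q4,q6,q7} on symbol 1: members go to different blocks, giving {q0,q1,q3,q4,q6} and {q7}.
Split {q0,q1,q3,q4,q6} by δ(·,0) → {q0,q1,q3,q6} and {q4}.
On input 0, block {q0,q1,q3,q6} splits into {q0,q3,q6} and {q1}.
On input 0, block {q0,q3,q6} splits into {q3,q6} and {q0}.
Refine {q3,q6} on symbol 0: members go to different blocks, giving {q3} and {q6}.
No further refinement is possible. Final partition (8 blocks): {q3} | {q2} | {q5} | {q7} | {q4} | {q1} | {q0} | {q6}.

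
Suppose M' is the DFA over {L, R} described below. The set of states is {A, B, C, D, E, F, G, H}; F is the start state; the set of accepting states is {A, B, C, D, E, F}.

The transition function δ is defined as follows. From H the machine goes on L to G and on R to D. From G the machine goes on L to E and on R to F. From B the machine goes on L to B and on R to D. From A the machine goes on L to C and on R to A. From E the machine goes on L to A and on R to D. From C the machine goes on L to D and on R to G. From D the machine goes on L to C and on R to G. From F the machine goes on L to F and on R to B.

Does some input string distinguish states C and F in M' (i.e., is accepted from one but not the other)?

Yes

First remove the unreachable states {H}; 7 states remain.
Start with accepting vs non-accepting: {A,B,C,D,E,F} | {G}.
Split {A,B,C,D,E,F} by δ(·,R) → {A,B,E,F} and {C,D}.
On input L, block {A,B,E,F} splits into {B,E,F} and {A}.
On input L, block {B,E,F} splits into {B,F} and {E}.
Split {B,F} by δ(·,R) → {B} and {F}.
The partition is now stable with 6 blocks: {B} | {G} | {C,D} | {A} | {E} | {F}.
C and F end up in different blocks, so they are distinguishable. For instance, the string 'R' is accepted from only F.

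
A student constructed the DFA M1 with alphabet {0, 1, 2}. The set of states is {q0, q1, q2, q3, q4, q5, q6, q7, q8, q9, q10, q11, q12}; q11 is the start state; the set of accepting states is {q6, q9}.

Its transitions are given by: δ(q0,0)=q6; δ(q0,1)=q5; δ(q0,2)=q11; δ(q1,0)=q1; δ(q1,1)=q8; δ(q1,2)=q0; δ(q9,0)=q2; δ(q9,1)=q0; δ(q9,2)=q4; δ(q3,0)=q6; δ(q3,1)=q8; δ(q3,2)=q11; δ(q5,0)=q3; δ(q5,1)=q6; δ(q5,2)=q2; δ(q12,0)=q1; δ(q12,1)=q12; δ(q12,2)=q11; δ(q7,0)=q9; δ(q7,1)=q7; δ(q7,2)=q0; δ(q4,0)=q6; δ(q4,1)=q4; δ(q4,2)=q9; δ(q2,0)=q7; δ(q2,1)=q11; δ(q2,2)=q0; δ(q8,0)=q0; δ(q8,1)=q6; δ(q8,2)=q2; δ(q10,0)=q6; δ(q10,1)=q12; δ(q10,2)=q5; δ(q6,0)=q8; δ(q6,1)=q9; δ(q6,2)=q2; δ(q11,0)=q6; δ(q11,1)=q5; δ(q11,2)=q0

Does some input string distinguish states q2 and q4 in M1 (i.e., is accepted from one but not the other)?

First remove the unreachable states {q1,q10,q12}; 10 states remain.
Start with accepting vs non-accepting: {q6,q9} | {q0,q2,q3,q4,q5,q7,q8,q11}.
Refine {q6,q9} on symbol 1: members go to different blocks, giving {q6} and {q9}.
Split {q0,q2,q3,q4,q5,q7,q8,q11} by δ(·,0) → {q0,q3,q4,q11} and {q2,q5,q8} and {q7}.
Refine {q0,q3,q4,q11} on symbol 1: members go to different blocks, giving {q0,q3,q11} and {q4}.
Split {q2,q5,q8} by δ(·,0) → {q5,q8} and {q2}.
The partition is now stable with 7 blocks: {q6} | {q0,q3,q11} | {q9} | {q5,q8} | {q7} | {q4} | {q2}.
q2 and q4 end up in different blocks, so they are distinguishable. For instance, the string '0' is accepted from only q4.

Yes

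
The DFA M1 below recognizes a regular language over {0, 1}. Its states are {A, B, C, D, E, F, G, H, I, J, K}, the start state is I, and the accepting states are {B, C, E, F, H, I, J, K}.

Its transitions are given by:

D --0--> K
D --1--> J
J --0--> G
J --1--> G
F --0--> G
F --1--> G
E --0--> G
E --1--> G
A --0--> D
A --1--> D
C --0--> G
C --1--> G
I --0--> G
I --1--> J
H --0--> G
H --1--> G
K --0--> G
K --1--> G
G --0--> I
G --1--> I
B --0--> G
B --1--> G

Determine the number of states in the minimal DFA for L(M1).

3

First remove the unreachable states {A,B,C,D,E,F,H,K}; 3 states remain.
Initial partition by acceptance: {I,J} | {G}.
Refine {I,J} on symbol 1: members go to different blocks, giving {I} and {J}.
Stable partition: {I} | {G} | {J} — 3 equivalence classes.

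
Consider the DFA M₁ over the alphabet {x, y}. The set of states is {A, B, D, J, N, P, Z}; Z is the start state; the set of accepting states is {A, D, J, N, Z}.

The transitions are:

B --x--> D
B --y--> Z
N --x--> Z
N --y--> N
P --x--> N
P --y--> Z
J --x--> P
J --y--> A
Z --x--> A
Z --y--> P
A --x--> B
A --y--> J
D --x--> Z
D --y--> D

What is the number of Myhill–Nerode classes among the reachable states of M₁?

4

Start with accepting vs non-accepting: {A,D,J,N,Z} | {B,P}.
On input x, block {A,D,J,N,Z} splits into {D,N,Z} and {A,J}.
Split {D,N,Z} by δ(·,x) → {D,N} and {Z}.
The partition is now stable with 4 blocks: {D,N} | {B,P} | {A,J} | {Z}.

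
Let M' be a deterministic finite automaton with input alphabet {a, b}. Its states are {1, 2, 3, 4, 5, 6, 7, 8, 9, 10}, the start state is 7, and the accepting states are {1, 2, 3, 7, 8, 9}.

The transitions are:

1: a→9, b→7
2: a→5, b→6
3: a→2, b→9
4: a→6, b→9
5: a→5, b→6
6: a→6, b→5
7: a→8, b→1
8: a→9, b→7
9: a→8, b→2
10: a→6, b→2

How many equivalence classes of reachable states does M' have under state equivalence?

First remove the unreachable states {3,4,10}; 7 states remain.
Start with accepting vs non-accepting: {1,2,7,8,9} | {5,6}.
Refine {1,2,7,8,9} on symbol a: members go to different blocks, giving {1,7,8,9} and {2}.
On input b, block {1,7,8,9} splits into {1,7,8} and {9}.
On input a, block {1,7,8} splits into {1,8} and {7}.
The partition is now stable with 5 blocks: {1,8} | {5,6} | {2} | {9} | {7}.

5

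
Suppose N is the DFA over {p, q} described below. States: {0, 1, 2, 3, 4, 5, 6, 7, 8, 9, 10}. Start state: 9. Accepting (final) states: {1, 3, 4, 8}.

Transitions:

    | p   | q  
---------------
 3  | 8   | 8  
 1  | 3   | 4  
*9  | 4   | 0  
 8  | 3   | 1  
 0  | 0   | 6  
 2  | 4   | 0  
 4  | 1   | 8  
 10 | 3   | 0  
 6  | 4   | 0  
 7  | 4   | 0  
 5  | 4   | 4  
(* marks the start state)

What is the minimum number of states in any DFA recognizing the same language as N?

Reachable states from the start: {0,1,3,4,6,8,9}. Unreachable: {2,5,7,10} — drop them.
Start with accepting vs non-accepting: {1,3,4,8} | {0,6,9}.
On input p, block {0,6,9} splits into {6,9} and {0}.
The partition is now stable with 3 blocks: {1,3,4,8} | {6,9} | {0}.

3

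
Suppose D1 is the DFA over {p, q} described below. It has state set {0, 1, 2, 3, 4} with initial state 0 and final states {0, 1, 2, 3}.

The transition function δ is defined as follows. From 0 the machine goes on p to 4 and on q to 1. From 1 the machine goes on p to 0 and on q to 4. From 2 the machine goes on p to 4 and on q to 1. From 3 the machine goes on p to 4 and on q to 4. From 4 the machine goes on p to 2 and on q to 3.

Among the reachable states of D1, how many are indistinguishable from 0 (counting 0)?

Start with accepting vs non-accepting: {0,1,2,3} | {4}.
On input p, block {0,1,2,3} splits into {0,2,3} and {1}.
Split {0,2,3} by δ(·,q) → {0,2} and {3}.
Stable partition: {0,2} | {4} | {1} | {3} — 4 equivalence classes.
The equivalence class containing 0 is {0,2}, of size 2.

2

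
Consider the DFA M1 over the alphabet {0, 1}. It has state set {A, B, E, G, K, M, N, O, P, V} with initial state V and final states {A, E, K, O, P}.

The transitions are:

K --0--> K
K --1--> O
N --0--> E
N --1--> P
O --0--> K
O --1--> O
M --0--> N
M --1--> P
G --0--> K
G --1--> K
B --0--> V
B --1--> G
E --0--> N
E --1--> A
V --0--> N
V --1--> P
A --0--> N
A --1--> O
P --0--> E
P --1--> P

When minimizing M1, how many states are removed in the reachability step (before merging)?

BFS from V reaches {A, E, K, N, O, P, V}; the 3 state(s) B, G, M are never visited.

3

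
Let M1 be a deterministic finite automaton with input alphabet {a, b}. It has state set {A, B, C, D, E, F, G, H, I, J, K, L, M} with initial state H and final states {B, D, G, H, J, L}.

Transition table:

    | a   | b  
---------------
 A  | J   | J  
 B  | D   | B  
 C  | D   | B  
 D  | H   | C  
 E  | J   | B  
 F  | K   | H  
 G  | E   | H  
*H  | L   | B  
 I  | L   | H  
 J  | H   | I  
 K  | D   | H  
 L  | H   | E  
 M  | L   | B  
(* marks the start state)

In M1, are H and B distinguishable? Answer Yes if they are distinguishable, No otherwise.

First remove the unreachable states {A,F,G,K,M}; 8 states remain.
P0 = {B,D,H,J,L} | {C,E,I}.
Split {B,D,H,J,L} by δ(·,b) → {D,J,L} and {B,H}.
No further refinement is possible. Final partition (3 blocks): {D,J,L} | {C,E,I} | {B,H}.
H and B lie in the same block of the stable partition, so they are equivalent — no string distinguishes them.

No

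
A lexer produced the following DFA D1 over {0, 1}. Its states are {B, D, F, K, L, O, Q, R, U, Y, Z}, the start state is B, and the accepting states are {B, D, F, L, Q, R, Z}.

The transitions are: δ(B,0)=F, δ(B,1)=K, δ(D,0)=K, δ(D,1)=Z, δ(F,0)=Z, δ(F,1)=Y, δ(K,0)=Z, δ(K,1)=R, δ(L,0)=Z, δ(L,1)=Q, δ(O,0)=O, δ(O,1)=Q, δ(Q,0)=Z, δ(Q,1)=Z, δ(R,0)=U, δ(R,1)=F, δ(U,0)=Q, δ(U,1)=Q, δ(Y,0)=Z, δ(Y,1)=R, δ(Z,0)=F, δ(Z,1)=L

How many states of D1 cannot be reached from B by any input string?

Starting at B and following transitions, the reachable set is {B, F, K, L, Q, R, U, Y, Z}. That leaves D, O unreachable — 2 in total.

2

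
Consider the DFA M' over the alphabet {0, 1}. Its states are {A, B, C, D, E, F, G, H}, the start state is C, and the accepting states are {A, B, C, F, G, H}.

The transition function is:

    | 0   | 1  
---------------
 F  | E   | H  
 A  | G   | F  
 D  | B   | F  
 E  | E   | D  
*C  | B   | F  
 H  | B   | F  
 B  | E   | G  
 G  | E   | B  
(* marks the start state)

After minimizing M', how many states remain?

5

Reachable states from the start: {B,C,D,E,F,G,H}. Unreachable: {A} — drop them.
P0 = {B,C,F,G,H} | {D,E}.
On input 0, block {B,C,F,G,H} splits into {B,F,G} and {C,H}.
Refine {B,F,G} on symbol 1: members go to different blocks, giving {B,G} and {F}.
Split {D,E} by δ(·,0) → {D} and {E}.
Stable partition: {B,G} | {D} | {C,H} | {F} | {E} — 5 equivalence classes.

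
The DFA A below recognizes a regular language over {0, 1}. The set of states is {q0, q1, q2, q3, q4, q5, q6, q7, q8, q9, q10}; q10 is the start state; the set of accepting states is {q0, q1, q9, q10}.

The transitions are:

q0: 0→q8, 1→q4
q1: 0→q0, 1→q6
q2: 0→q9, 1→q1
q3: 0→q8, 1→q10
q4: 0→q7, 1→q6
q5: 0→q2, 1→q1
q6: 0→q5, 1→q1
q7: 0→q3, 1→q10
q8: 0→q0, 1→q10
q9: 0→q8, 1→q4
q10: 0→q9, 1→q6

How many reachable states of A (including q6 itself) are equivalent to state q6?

All states are reachable from the start state.
Start with accepting vs non-accepting: {q0,q1,q9,q10} | {q2,q3,q4,q5,q6,q7,q8}.
Split {q0,q1,q9,q10} by δ(·,0) → {q0,q9} and {q1,q10}.
Refine {q2,q3,q4,q5,q6,q7,q8} on symbol 0: members go to different blocks, giving {q3,q4,q5,q6,q7} and {q2,q8}.
Split {q3,q4,q5,q6,q7} by δ(·,0) → {q4,q6,q7} and {q3,q5}.
Refine {q4,q6,q7} on symbol 0: members go to different blocks, giving {q6,q7} and {q4}.
The partition is now stable with 6 blocks: {q0,q9} | {q6,q7} | {q1,q10} | {q2,q8} | {q3,q5} | {q4}.
The equivalence class containing q6 is {q6,q7}, of size 2.

2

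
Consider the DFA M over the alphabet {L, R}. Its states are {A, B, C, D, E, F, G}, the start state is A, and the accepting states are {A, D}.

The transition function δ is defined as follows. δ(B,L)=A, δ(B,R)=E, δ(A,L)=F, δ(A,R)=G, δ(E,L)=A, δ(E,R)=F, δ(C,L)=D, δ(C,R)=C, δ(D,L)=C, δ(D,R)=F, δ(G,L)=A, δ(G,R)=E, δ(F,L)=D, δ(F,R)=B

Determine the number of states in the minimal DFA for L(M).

2

Every state is reachable, so we keep all 7.
P0 = {A,D} | {B,C,E,F,G}.
The partition is now stable with 2 blocks: {A,D} | {B,C,E,F,G}.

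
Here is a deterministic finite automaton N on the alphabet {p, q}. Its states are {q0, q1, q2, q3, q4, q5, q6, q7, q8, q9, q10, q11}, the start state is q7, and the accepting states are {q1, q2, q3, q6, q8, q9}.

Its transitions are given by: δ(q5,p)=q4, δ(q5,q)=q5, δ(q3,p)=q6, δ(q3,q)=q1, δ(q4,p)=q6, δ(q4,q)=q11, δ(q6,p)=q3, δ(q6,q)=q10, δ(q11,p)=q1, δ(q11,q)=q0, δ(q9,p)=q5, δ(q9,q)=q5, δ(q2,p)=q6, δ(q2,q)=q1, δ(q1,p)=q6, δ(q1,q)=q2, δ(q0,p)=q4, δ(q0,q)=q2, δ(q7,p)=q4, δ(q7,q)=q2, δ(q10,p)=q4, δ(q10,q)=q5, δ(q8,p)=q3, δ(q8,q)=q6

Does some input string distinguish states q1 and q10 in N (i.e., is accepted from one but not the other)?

Yes

Reachable states from the start: {q0,q1,q2,q3,q4,q5,q6,q7,q10,q11}. Unreachable: {q8,q9} — drop them.
P0 = {q1,q2,q3,q6} | {q0,q4,q5,q7,q10,q11}.
Refine {q1,q2,q3,q6} on symbol q: members go to different blocks, giving {q1,q2,q3} and {q6}.
Split {q0,q4,q5,q7,q10,q11} by δ(·,p) → {q0,q5,q7,q10} and {q4} and {q11}.
On input q, block {q0,q5,q7,q10} splits into {q0,q7} and {q5,q10}.
Stable partition: {q1,q2,q3} | {q0,q7} | {q6} | {q4} | {q11} | {q5,q10} — 6 equivalence classes.
q1 and q10 end up in different blocks, so they are distinguishable. For instance, the string 'ε' is accepted from only q1.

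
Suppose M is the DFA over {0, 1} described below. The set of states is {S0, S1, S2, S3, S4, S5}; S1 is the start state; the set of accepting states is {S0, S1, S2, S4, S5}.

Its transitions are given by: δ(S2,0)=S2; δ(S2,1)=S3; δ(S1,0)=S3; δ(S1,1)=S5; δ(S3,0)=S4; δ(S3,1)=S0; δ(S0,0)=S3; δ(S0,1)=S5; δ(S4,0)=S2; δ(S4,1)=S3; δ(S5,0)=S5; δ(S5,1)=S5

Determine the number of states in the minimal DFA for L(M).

All states are reachable from the start state.
Start with accepting vs non-accepting: {S0,S1,S2,S4,S5} | {S3}.
Refine {S0,S1,S2,S4,S5} on symbol 0: members go to different blocks, giving {S2,S4,S5} and {S0,S1}.
Refine {S2,S4,S5} on symbol 1: members go to different blocks, giving {S2,S4} and {S5}.
No further refinement is possible. Final partition (4 blocks): {S2,S4} | {S3} | {S0,S1} | {S5}.

4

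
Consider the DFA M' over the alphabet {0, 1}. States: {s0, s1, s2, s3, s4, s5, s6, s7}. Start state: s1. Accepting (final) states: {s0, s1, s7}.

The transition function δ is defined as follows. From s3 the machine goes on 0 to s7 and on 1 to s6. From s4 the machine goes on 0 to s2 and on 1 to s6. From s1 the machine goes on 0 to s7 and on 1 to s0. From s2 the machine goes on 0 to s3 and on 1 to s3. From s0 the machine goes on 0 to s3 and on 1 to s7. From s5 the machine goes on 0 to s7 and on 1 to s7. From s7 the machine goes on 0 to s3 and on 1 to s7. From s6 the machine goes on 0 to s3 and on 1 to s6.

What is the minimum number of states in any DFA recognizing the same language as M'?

First remove the unreachable states {s2,s4,s5}; 5 states remain.
Initial partition by acceptance: {s0,s1,s7} | {s3,s6}.
Refine {s0,s1,s7} on symbol 0: members go to different blocks, giving {s0,s7} and {s1}.
On input 0, block {s3,s6} splits into {s3} and {s6}.
No further refinement is possible. Final partition (4 blocks): {s0,s7} | {s3} | {s1} | {s6}.

4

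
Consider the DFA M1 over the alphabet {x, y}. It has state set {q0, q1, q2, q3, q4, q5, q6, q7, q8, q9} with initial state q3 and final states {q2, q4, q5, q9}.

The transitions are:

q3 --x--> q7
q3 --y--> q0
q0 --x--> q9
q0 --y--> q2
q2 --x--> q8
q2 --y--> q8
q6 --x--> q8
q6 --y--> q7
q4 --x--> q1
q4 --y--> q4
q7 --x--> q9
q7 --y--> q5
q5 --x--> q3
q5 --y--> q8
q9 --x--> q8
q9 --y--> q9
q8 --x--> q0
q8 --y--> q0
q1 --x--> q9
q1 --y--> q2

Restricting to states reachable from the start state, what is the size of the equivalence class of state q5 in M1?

2

Reachable states from the start: {q0,q2,q3,q5,q7,q8,q9}. Unreachable: {q1,q4,q6} — drop them.
Start with accepting vs non-accepting: {q2,q5,q9} | {q0,q3,q7,q8}.
Refine {q2,q5,q9} on symbol y: members go to different blocks, giving {q2,q5} and {q9}.
On input x, block {q0,q3,q7,q8} splits into {q0,q7} and {q3,q8}.
Stable partition: {q2,q5} | {q0,q7} | {q9} | {q3,q8} — 4 equivalence classes.
The equivalence class containing q5 is {q2,q5}, of size 2.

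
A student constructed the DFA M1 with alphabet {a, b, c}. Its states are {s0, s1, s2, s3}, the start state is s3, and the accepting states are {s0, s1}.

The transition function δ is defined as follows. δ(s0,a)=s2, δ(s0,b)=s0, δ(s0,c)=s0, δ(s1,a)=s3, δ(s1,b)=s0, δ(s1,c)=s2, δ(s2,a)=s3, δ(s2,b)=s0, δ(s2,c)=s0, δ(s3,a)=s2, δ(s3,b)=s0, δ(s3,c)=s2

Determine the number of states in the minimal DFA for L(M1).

Reachable states from the start: {s0,s2,s3}. Unreachable: {s1} — drop them.
Start with accepting vs non-accepting: {s0} | {s2,s3}.
Split {s2,s3} by δ(·,c) → {s2} and {s3}.
Stable partition: {s0} | {s2} | {s3} — 3 equivalence classes.

3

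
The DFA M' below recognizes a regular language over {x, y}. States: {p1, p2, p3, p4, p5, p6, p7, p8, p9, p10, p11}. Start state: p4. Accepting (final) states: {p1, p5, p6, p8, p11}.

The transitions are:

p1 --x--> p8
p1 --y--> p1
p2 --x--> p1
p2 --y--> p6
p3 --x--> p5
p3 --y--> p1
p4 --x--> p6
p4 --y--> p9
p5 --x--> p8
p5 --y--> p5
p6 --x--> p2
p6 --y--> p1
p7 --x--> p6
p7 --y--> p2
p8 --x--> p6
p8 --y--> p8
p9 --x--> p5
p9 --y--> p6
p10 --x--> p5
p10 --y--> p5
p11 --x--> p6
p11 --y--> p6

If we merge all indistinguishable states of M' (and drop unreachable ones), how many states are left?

First remove the unreachable states {p3,p7,p10,p11}; 7 states remain.
P0 = {p1,p5,p6,p8} | {p2,p4,p9}.
Refine {p1,p5,p6,p8} on symbol x: members go to different blocks, giving {p1,p5,p8} and {p6}.
Refine {p1,p5,p8} on symbol x: members go to different blocks, giving {p1,p5} and {p8}.
Split {p2,p4,p9} by δ(·,x) → {p2,p9} and {p4}.
Stable partition: {p1,p5} | {p2,p9} | {p6} | {p8} | {p4} — 5 equivalence classes.

5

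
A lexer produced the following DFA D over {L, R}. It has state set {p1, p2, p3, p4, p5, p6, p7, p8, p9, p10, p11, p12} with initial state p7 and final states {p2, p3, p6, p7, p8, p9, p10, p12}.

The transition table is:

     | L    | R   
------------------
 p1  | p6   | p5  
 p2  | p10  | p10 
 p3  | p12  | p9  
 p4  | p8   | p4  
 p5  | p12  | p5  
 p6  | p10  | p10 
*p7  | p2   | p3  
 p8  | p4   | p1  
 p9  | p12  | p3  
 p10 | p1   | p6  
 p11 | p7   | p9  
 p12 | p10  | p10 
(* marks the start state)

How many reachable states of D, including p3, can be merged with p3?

States {p4,p8,p11} cannot be reached from the start state, so discard them.
Initial partition by acceptance: {p2,p3,p6,p7,p9,p10,p12} | {p1,p5}.
Split {p2,p3,p6,p7,p9,p10,p12} by δ(·,L) → {p2,p3,p6,p7,p9,p12} and {p10}.
Refine {p2,p3,p6,p7,p9,p12} on symbol L: members go to different blocks, giving {p2,p6,p12} and {p3,p7,p9}.
No further refinement is possible. Final partition (4 blocks): {p2,p6,p12} | {p1,p5} | {p10} | {p3,p7,p9}.
State p3 belongs to the block {p3,p7,p9}, which has 3 states.

3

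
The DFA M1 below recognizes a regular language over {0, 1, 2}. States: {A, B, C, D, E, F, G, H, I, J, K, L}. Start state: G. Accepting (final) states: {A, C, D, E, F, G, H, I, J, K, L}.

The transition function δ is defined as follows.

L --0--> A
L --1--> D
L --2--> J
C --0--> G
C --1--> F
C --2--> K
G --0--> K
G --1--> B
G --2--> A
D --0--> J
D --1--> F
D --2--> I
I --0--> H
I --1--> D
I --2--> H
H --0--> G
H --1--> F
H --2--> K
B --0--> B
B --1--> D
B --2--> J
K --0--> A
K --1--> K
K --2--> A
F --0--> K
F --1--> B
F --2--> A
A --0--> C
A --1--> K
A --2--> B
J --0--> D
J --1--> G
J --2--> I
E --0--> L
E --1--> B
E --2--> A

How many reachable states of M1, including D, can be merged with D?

2

First remove the unreachable states {E,L}; 10 states remain.
P0 = {A,C,D,F,G,H,I,J,K} | {B}.
Split {A,C,D,F,G,H,I,J,K} by δ(·,1) → {A,C,D,H,I,J,K} and {F,G}.
On input 0, block {A,C,D,H,I,J,K} splits into {A,D,I,J,K} and {C,H}.
Split {A,D,I,J,K} by δ(·,0) → {D,J,K} and {A,I}.
On input 0, block {D,J,K} splits into {D,J} and {K}.
Split {A,I} by δ(·,1) → {A} and {I}.
Stable partition: {D,J} | {B} | {F,G} | {C,H} | {A} | {K} | {I} — 7 equivalence classes.
State D belongs to the block {D,J}, which has 2 states.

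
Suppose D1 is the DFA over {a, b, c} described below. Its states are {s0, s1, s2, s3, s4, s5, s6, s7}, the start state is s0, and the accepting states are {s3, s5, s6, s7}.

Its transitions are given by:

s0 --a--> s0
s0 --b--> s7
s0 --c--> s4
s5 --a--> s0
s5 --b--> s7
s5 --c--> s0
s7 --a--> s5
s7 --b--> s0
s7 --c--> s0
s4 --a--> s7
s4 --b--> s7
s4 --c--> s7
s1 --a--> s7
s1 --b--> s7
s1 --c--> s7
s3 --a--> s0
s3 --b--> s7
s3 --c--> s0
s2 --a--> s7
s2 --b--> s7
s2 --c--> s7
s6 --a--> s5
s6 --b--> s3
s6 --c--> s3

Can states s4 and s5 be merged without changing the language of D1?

No

First remove the unreachable states {s1,s2,s3,s6}; 4 states remain.
Start with accepting vs non-accepting: {s5,s7} | {s0,s4}.
On input a, block {s5,s7} splits into {s5} and {s7}.
Refine {s0,s4} on symbol a: members go to different blocks, giving {s0} and {s4}.
Stable partition: {s5} | {s0} | {s7} | {s4} — 4 equivalence classes.
s4 and s5 end up in different blocks, so they are distinguishable. For instance, the string 'ε' is accepted from only s5.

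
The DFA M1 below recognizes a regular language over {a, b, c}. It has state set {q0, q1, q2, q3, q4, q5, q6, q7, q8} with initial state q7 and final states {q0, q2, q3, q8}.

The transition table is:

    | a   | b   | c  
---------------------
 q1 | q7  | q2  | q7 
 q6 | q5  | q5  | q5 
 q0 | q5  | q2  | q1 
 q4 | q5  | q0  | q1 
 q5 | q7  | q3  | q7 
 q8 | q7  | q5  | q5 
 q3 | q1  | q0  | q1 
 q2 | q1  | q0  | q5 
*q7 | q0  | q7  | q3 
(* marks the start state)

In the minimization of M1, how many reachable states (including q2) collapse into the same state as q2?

First remove the unreachable states {q4,q6,q8}; 6 states remain.
Start with accepting vs non-accepting: {q0,q2,q3} | {q1,q5,q7}.
Refine {q1,q5,q7} on symbol a: members go to different blocks, giving {q1,q5} and {q7}.
The partition is now stable with 3 blocks: {q0,q2,q3} | {q1,q5} | {q7}.
The equivalence class containing q2 is {q0,q2,q3}, of size 3.

3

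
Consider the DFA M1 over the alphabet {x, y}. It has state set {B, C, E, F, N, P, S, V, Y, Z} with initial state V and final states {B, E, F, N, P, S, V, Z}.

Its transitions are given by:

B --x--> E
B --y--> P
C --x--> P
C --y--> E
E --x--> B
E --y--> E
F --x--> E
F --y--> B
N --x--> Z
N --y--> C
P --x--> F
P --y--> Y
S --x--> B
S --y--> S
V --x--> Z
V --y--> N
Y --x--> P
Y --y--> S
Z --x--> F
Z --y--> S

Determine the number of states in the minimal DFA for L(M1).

8

All states are reachable from the start state.
P0 = {B,E,F,N,P,S,V,Z} | {C,Y}.
Refine {B,E,F,N,P,S,V,Z} on symbol y: members go to different blocks, giving {B,E,F,S,V,Z} and {N,P}.
Split {B,E,F,S,V,Z} by δ(·,y) → {E,F,S,Z} and {B,V}.
On input x, block {E,F,S,Z} splits into {F,Z} and {E,S}.
Refine {F,Z} on symbol x: members go to different blocks, giving {F} and {Z}.
Refine {N,P} on symbol x: members go to different blocks, giving {N} and {P}.
On input x, block {B,V} splits into {V} and {B}.
The partition is now stable with 8 blocks: {F} | {C,Y} | {N} | {V} | {E,S} | {Z} | {P} | {B}.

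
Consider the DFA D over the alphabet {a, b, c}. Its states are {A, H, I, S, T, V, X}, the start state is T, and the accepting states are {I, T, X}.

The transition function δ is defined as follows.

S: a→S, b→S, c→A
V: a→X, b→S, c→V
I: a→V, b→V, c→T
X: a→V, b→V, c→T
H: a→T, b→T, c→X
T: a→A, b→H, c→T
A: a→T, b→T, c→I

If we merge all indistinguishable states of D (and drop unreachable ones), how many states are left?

P0 = {I,T,X} | {A,H,S,V}.
Split {A,H,S,V} by δ(·,a) → {A,H,V} and {S}.
Split {A,H,V} by δ(·,b) → {A,H} and {V}.
Refine {I,T,X} on symbol a: members go to different blocks, giving {I,X} and {T}.
The partition is now stable with 5 blocks: {I,X} | {A,H} | {S} | {V} | {T}.

5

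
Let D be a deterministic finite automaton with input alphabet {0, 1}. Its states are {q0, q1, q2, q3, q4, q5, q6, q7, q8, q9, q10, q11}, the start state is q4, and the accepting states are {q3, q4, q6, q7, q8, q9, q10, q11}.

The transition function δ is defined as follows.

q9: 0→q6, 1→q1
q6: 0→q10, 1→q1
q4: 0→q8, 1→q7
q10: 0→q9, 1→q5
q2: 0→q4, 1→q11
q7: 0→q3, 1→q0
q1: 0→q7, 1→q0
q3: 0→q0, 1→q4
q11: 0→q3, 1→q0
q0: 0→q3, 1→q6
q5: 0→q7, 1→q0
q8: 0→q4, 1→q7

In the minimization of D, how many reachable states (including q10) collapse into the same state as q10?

3

Reachable states from the start: {q0,q1,q3,q4,q5,q6,q7,q8,q9,q10}. Unreachable: {q2,q11} — drop them.
Start with accepting vs non-accepting: {q3,q4,q6,q7,q8,q9,q10} | {q0,q1,q5}.
Refine {q3,q4,q6,q7,q8,q9,q10} on symbol 0: members go to different blocks, giving {q4,q6,q7,q8,q9,q10} and {q3}.
Refine {q4,q6,q7,q8,q9,q10} on symbol 0: members go to different blocks, giving {q4,q6,q8,q9,q10} and {q7}.
Split {q4,q6,q8,q9,q10} by δ(·,1) → {q6,q9,q10} and {q4,q8}.
Split {q0,q1,q5} by δ(·,0) → {q1,q5} and {q0}.
No further refinement is possible. Final partition (6 blocks): {q6,q9,q10} | {q1,q5} | {q3} | {q7} | {q4,q8} | {q0}.
State q10 belongs to the block {q6,q9,q10}, which has 3 states.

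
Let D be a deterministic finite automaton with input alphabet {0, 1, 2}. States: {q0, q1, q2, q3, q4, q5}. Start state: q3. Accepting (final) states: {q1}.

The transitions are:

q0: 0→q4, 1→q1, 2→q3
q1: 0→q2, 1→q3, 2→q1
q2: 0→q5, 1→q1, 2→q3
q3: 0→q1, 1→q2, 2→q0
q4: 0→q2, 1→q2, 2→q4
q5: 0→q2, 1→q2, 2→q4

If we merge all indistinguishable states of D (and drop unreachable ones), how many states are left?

4

Initial partition by acceptance: {q1} | {q0,q2,q3,q4,q5}.
Refine {q0,q2,q3,q4,q5} on symbol 0: members go to different blocks, giving {q0,q2,q4,q5} and {q3}.
Split {q0,q2,q4,q5} by δ(·,1) → {q0,q2} and {q4,q5}.
Stable partition: {q1} | {q0,q2} | {q3} | {q4,q5} — 4 equivalence classes.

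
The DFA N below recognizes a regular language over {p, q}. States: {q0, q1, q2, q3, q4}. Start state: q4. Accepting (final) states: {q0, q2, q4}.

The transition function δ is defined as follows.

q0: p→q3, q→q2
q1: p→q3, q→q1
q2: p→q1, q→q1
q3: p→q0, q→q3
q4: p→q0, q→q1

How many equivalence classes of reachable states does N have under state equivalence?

All states are reachable from the start state.
P0 = {q0,q2,q4} | {q1,q3}.
On input p, block {q0,q2,q4} splits into {q0,q2} and {q4}.
On input q, block {q0,q2} splits into {q0} and {q2}.
Split {q1,q3} by δ(·,p) → {q1} and {q3}.
Stable partition: {q0} | {q1} | {q4} | {q2} | {q3} — 5 equivalence classes.

5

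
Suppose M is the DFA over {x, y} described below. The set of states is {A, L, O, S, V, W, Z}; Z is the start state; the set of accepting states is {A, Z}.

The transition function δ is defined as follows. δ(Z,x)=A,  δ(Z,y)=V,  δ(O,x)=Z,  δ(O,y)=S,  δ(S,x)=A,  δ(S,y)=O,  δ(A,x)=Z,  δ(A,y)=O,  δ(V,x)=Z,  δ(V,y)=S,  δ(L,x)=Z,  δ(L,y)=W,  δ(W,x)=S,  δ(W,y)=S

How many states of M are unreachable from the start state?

2

BFS from Z reaches {A, O, S, V, Z}; the 2 state(s) L, W are never visited.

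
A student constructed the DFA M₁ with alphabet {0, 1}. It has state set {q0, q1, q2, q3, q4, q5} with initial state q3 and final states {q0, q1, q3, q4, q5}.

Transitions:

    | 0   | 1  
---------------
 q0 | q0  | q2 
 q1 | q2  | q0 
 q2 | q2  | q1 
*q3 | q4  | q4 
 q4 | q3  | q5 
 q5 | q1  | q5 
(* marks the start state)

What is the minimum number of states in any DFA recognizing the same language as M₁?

6

Start with accepting vs non-accepting: {q0,q1,q3,q4,q5} | {q2}.
On input 0, block {q0,q1,q3,q4,q5} splits into {q0,q3,q4,q5} and {q1}.
Refine {q0,q3,q4,q5} on symbol 0: members go to different blocks, giving {q0,q3,q4} and {q5}.
Refine {q0,q3,q4} on symbol 1: members go to different blocks, giving {q0} and {q3} and {q4}.
The partition is now stable with 6 blocks: {q0} | {q2} | {q1} | {q5} | {q3} | {q4}.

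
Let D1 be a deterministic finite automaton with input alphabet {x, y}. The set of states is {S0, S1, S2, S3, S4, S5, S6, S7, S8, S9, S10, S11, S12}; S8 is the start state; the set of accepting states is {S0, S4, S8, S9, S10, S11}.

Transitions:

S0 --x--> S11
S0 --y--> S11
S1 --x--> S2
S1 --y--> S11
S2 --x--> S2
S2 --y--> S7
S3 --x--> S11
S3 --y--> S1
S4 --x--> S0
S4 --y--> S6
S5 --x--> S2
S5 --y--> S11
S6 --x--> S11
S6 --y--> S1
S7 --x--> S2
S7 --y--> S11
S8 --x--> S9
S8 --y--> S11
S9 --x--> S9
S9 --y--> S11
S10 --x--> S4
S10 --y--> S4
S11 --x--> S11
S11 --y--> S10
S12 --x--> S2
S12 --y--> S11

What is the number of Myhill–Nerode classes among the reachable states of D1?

States {S3,S5,S12} cannot be reached from the start state, so discard them.
Initial partition by acceptance: {S0,S4,S8,S9,S10,S11} | {S1,S2,S6,S7}.
Split {S0,S4,S8,S9,S10,S11} by δ(·,y) → {S0,S8,S9,S10,S11} and {S4}.
Refine {S0,S8,S9,S10,S11} on symbol x: members go to different blocks, giving {S0,S8,S9,S11} and {S10}.
Split {S0,S8,S9,S11} by δ(·,y) → {S0,S8,S9} and {S11}.
Refine {S0,S8,S9} on symbol x: members go to different blocks, giving {S8,S9} and {S0}.
Refine {S1,S2,S6,S7} on symbol x: members go to different blocks, giving {S1,S2,S7} and {S6}.
Split {S1,S2,S7} by δ(·,y) → {S1,S7} and {S2}.
No further refinement is possible. Final partition (8 blocks): {S8,S9} | {S1,S7} | {S4} | {S10} | {S11} | {S0} | {S6} | {S2}.

8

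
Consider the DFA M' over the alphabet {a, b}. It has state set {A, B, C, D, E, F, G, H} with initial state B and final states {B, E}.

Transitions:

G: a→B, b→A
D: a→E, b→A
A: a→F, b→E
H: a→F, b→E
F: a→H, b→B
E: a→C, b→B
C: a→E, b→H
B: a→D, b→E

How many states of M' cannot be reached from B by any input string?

BFS from B reaches {A, B, C, D, E, F, H}; the 1 state(s) G are never visited.

1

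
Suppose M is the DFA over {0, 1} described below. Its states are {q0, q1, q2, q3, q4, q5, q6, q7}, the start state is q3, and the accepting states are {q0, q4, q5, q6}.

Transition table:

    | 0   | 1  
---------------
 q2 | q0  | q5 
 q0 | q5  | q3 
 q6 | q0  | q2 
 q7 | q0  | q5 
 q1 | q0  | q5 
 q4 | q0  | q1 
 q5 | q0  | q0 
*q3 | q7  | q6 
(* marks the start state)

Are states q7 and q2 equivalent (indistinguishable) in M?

Yes

Reachable states from the start: {q0,q2,q3,q5,q6,q7}. Unreachable: {q1,q4} — drop them.
P0 = {q0,q5,q6} | {q2,q3,q7}.
Split {q0,q5,q6} by δ(·,1) → {q0,q6} and {q5}.
On input 0, block {q0,q6} splits into {q0} and {q6}.
On input 0, block {q2,q3,q7} splits into {q2,q7} and {q3}.
The partition is now stable with 5 blocks: {q0} | {q2,q7} | {q5} | {q6} | {q3}.
q7 and q2 lie in the same block of the stable partition, so they are equivalent — no string distinguishes them.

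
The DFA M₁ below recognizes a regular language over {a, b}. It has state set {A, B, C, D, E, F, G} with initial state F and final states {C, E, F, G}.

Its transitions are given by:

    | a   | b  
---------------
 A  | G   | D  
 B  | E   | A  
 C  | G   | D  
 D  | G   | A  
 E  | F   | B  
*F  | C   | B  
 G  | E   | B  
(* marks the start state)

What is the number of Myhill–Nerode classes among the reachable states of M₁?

2

Start with accepting vs non-accepting: {C,E,F,G} | {A,B,D}.
No further refinement is possible. Final partition (2 blocks): {C,E,F,G} | {A,B,D}.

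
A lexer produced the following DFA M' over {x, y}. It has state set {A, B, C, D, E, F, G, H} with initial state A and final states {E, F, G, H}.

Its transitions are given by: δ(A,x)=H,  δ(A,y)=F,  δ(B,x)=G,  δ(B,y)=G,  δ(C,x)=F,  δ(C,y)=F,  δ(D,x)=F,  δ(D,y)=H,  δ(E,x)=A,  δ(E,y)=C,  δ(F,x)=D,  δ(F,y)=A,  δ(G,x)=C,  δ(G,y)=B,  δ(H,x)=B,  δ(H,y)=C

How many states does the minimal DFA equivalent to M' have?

States {E} cannot be reached from the start state, so discard them.
Start with accepting vs non-accepting: {F,G,H} | {A,B,C,D}.
Stable partition: {F,G,H} | {A,B,C,D} — 2 equivalence classes.

2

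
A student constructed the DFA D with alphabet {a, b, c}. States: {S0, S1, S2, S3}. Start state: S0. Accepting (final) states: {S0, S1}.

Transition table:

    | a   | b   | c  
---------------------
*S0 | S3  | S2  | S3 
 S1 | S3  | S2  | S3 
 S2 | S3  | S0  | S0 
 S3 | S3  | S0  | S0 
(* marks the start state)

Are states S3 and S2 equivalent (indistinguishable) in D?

Yes

Reachable states from the start: {S0,S2,S3}. Unreachable: {S1} — drop them.
P0 = {S0} | {S2,S3}.
Stable partition: {S0} | {S2,S3} — 2 equivalence classes.
S3 and S2 lie in the same block of the stable partition, so they are equivalent — no string distinguishes them.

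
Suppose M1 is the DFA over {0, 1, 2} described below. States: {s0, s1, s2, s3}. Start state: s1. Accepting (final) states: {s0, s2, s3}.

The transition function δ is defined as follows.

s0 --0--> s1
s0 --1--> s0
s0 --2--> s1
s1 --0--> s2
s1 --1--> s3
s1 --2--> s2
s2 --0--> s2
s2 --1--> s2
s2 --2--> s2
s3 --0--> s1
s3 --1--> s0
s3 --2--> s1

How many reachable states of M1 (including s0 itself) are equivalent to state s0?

2

Every state is reachable, so we keep all 4.
P0 = {s0,s2,s3} | {s1}.
Split {s0,s2,s3} by δ(·,0) → {s0,s3} and {s2}.
No further refinement is possible. Final partition (3 blocks): {s0,s3} | {s1} | {s2}.
The equivalence class containing s0 is {s0,s3}, of size 2.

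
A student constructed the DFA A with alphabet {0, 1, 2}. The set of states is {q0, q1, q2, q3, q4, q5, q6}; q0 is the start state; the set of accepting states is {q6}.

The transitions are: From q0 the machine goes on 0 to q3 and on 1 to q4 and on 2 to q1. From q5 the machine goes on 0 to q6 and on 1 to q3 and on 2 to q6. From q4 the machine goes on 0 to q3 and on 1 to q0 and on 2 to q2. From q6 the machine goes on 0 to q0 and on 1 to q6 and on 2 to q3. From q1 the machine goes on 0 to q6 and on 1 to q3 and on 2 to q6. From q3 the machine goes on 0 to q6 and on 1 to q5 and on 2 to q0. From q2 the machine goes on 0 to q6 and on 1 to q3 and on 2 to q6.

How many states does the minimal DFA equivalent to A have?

4

All states are reachable from the start state.
Initial partition by acceptance: {q6} | {q0,q1,q2,q3,q4,q5}.
Refine {q0,q1,q2,q3,q4,q5} on symbol 0: members go to different blocks, giving {q1,q2,q3,q5} and {q0,q4}.
Refine {q1,q2,q3,q5} on symbol 2: members go to different blocks, giving {q1,q2,q5} and {q3}.
No further refinement is possible. Final partition (4 blocks): {q6} | {q1,q2,q5} | {q0,q4} | {q3}.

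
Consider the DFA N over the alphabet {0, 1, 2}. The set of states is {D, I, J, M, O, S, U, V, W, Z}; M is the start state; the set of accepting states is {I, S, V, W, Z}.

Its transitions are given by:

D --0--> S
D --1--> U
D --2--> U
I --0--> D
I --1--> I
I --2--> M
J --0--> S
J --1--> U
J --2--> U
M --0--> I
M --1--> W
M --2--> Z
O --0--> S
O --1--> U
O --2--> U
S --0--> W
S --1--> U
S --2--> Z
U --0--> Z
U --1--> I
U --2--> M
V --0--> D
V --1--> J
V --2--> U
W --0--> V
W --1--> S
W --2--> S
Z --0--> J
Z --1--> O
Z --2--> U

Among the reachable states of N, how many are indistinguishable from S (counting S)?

1

Every state is reachable, so we keep all 10.
Initial partition by acceptance: {I,S,V,W,Z} | {D,J,M,O,U}.
Split {I,S,V,W,Z} by δ(·,0) → {I,V,Z} and {S,W}.
On input 1, block {I,V,Z} splits into {V,Z} and {I}.
On input 0, block {D,J,M,O,U} splits into {D,J,O} and {U} and {M}.
Split {S,W} by δ(·,0) → {S} and {W}.
The partition is now stable with 7 blocks: {V,Z} | {D,J,O} | {S} | {I} | {U} | {M} | {W}.
State S belongs to the block {S}, which has 1 states.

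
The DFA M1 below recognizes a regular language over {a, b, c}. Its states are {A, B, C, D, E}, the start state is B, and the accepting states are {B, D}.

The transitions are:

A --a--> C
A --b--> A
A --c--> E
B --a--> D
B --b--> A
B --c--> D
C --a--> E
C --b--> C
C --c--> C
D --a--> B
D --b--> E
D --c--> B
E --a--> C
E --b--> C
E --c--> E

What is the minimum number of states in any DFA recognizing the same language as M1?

Start with accepting vs non-accepting: {B,D} | {A,C,E}.
The partition is now stable with 2 blocks: {B,D} | {A,C,E}.

2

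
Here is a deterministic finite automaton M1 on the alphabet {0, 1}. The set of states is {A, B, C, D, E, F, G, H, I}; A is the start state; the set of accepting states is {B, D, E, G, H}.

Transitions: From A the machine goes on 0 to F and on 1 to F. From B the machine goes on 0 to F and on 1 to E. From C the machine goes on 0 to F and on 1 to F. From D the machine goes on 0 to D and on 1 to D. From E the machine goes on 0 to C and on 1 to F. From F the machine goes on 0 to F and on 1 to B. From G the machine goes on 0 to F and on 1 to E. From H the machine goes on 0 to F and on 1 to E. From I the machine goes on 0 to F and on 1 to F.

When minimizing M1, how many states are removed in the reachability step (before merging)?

4

BFS from A reaches {A, B, C, E, F}; the 4 state(s) D, G, H, I are never visited.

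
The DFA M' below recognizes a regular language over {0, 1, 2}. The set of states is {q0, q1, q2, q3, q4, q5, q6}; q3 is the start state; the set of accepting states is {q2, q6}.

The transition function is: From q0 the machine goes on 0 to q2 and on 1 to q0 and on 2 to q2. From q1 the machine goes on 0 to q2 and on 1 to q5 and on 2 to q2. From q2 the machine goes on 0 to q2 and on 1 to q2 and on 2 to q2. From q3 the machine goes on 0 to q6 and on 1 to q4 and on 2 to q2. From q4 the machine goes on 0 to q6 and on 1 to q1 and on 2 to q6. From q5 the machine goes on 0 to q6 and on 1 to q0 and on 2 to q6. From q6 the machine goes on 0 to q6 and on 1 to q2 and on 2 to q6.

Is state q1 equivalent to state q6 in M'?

No

P0 = {q2,q6} | {q0,q1,q3,q4,q5}.
The partition is now stable with 2 blocks: {q2,q6} | {q0,q1,q3,q4,q5}.
q1 and q6 end up in different blocks, so they are distinguishable. For instance, the string 'ε' is accepted from only q6.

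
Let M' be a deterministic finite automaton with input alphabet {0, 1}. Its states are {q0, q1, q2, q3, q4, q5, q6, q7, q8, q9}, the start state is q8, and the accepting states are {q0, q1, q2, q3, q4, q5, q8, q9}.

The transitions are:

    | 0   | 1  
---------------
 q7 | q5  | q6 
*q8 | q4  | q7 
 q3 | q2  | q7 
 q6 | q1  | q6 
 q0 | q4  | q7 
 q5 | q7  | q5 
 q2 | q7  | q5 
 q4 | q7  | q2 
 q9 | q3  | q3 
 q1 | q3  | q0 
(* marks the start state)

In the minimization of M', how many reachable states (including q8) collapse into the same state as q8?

3

Reachable states from the start: {q0,q1,q2,q3,q4,q5,q6,q7,q8}. Unreachable: {q9} — drop them.
Start with accepting vs non-accepting: {q0,q1,q2,q3,q4,q5,q8} | {q6,q7}.
Refine {q0,q1,q2,q3,q4,q5,q8} on symbol 0: members go to different blocks, giving {q0,q1,q3,q8} and {q2,q4,q5}.
Refine {q0,q1,q3,q8} on symbol 0: members go to different blocks, giving {q0,q3,q8} and {q1}.
On input 0, block {q6,q7} splits into {q6} and {q7}.
The partition is now stable with 5 blocks: {q0,q3,q8} | {q6} | {q2,q4,q5} | {q1} | {q7}.
State q8 belongs to the block {q0,q3,q8}, which has 3 states.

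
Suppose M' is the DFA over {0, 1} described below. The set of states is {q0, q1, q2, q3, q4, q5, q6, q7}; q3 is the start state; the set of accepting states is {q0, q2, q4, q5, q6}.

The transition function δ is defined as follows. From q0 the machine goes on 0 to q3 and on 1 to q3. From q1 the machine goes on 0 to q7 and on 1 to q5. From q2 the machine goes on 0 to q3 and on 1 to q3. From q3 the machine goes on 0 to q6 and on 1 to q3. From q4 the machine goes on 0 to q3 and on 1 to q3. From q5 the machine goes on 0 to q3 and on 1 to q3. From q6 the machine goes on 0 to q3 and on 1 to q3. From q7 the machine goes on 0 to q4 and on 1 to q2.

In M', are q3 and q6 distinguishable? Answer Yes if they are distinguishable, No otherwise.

States {q0,q1,q2,q4,q5,q7} cannot be reached from the start state, so discard them.
P0 = {q6} | {q3}.
No further refinement is possible. Final partition (2 blocks): {q6} | {q3}.
q3 and q6 end up in different blocks, so they are distinguishable. For instance, the string 'ε' is accepted from only q6.

Yes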